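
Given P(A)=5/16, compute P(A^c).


P(A') = 1 - P(A) = 1 - 5/16 = 11/16

11/16


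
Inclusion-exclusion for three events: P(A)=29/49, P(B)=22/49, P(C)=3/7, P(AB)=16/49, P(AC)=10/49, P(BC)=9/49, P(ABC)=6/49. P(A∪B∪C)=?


P(A∪B∪C) = P(A)+P(B)+P(C) - P(AB)-P(AC)-P(BC) + P(ABC)
= 29/49+22/49+3/7 - 16/49-10/49-9/49 + 6/49
= 43/49

43/49


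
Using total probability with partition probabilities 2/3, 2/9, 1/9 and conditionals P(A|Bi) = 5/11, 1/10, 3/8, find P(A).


P(A) = P(A|B1)P(B1) + P(A|B2)P(B2) + P(A|B3)P(B3)
= 5/11*2/3 + 1/10*2/9 + 3/8*1/9
= 10/33 + 1/45 + 1/24 = 1453/3960

1453/3960


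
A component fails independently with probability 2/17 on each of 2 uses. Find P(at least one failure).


P(at least one) = 1 - P(none)
P(none) = (1 - 2/17)^2 = (15/17)^2 = 225/289
P(at least one) = 1 - 225/289 = 64/289

64/289


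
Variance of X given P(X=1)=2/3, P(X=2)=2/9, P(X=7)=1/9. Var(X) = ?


E[X] = 17/9, E[X^2] = 7
Var(X) = E[X^2] - (E[X])^2 = 7 - (17/9)^2 = 278/81

278/81


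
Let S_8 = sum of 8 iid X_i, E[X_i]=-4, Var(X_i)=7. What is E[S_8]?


E[S_n] = n*E[X_1] = 8*-4 = -32

-32


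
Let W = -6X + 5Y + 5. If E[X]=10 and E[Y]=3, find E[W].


E[-6X + 5Y + 5] = -6*E[X] + 5*E[Y] + 5
= (-6)*(10) + (5)*(3) + (5)
= -60 + 15 + 5 = -40

-40


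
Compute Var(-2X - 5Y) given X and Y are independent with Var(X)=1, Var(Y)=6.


Independence => Cov(X,Y)=0
Var(-2X - 5Y) = (-2)^2*Var(X) + (-5)^2*Var(Y)
= 4*1 + 25*6 = 154

154


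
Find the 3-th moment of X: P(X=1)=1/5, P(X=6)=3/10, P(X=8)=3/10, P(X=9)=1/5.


E[X^3] = sum(x^3 * P(x))
= 1*1/5 + 216*3/10 + 512*3/10 + 729*1/5
= 1822/5

1822/5


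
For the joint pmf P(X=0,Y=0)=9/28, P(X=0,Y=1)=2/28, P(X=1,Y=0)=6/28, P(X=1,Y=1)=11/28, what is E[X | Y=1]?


P(Y=1) = 13/28
E[X|Y=1] = (0*2 + 1*11)/13 = 11/13

11/13


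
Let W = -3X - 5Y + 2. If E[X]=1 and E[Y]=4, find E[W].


E[-3X - 5Y + 2] = -3*E[X] - 5*E[Y] + 2
= (-3)*(1) + (-5)*(4) + (2)
= -3 - 20 + 2 = -21

-21


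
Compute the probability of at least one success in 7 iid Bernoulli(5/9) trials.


P(at least one) = 1 - P(none)
P(none) = (1 - 5/9)^7 = (4/9)^7 = 16384/4782969
P(at least one) = 1 - 16384/4782969 = 4766585/4782969

4766585/4782969


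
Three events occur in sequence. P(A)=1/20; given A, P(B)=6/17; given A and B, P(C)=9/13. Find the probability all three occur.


P(A∩B∩C) = P(A) * P(B|A) * P(C|A∩B)
= 1/20 * 6/17 * 9/13
= 3/170 * 9/13 = 27/2210

27/2210


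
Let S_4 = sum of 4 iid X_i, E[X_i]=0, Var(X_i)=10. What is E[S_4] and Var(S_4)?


E[S_n] = n*mu = 4*0 = 0
Var(S_n) = n*sigma^2 = 4*10 = 40

E[S_4]=0, Var(S_4)=40


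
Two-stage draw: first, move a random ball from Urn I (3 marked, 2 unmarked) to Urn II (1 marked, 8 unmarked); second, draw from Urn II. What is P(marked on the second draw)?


P(transfer marked) = 3/5; P(transfer unmarked) = 2/5
If marked transferred: Urn II has 2 marked of 10, so P(marked|marked moved) = 1/5
If unmarked transferred: Urn II has 1 marked of 10, so P(marked|unmarked moved) = 1/10
By total probability: P(marked) = 3/5*1/5 + 2/5*1/10 = 4/25

4/25


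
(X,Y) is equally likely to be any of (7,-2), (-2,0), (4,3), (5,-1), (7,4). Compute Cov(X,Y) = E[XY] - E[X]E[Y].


E[X]=21/5, E[Y]=4/5, E[XY]=21/5
Cov(X,Y) = E[XY] - E[X]E[Y] = 21/5 - 21/5*4/5 = 21/25

21/25


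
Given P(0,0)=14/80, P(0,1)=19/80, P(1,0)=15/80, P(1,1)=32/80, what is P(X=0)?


P(X=0) = P(0,0)+P(0,1) = 14/80 + 19/80 = 33/80

33/80


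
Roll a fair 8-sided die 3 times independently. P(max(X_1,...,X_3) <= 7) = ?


P(max <= 7) = P(all X_i <= 7) = (P(X_1 <= 7))^3
= (7/8)^3 = 343/512

343/512


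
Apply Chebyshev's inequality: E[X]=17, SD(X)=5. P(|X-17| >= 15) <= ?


k = 15/5 = 3
Chebyshev: P(|X-mu| >= k*sigma) <= 1/k^2 = 1/3^2 = 1/9

1/9


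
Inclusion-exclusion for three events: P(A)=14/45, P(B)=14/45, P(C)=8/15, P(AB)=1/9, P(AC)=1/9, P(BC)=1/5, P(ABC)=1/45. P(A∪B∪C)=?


P(A∪B∪C) = P(A)+P(B)+P(C) - P(AB)-P(AC)-P(BC) + P(ABC)
= 14/45+14/45+8/15 - 1/9-1/9-1/5 + 1/45
= 34/45

34/45


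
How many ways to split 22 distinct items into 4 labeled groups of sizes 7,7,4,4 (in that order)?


22! = 1124000727777607680000
Denominator: 7!=5040 * 7!=5040 * 4!=24 * 4!=24
Coefficient = 1124000727777607680000 / 14631321600 = 76821544800

76821544800


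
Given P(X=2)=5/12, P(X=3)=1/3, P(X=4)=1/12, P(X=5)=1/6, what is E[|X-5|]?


E[|X-5|] = sum(g(x)*P(x))
= 3*5/12 + 2*1/3 + 1*1/12 + 0*1/6
= 2

2


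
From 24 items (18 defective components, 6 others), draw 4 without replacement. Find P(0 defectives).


P(X=0) = C(18,0)*C(6,4) / C(24,4)
= 1*15 / 10626
= 15/10626 = 5/3542

5/3542


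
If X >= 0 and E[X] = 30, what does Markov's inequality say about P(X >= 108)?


Markov: P(X >= a) <= E[X]/a
P(X >= 108) <= 30/108 = 5/18

5/18


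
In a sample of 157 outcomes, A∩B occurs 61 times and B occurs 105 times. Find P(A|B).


P(A|B) = P(A∩B)/P(B) = (61/157)/(105/157) = 61/105

61/105


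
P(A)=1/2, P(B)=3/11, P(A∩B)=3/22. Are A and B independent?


P(A)*P(B) = 1/2*3/11 = 3/22
P(A∩B) = 3/22, which equals P(A)P(B), so independent

Yes, A and B are independent


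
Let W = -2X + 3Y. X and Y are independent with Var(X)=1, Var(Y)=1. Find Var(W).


Independence => Cov(X,Y)=0
Var(-2X + 3Y) = (-2)^2*Var(X) + 3^2*Var(Y)
= 4*1 + 9*1 = 13

13


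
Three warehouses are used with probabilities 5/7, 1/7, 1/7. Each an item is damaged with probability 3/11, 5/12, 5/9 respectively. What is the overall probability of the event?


P(A) = P(A|B1)P(B1) + P(A|B2)P(B2) + P(A|B3)P(B3)
= 3/11*5/7 + 5/12*1/7 + 5/9*1/7
= 15/77 + 5/84 + 5/63 = 925/2772

925/2772


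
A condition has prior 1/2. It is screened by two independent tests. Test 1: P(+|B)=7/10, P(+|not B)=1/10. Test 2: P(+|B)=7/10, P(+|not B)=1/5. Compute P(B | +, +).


After test 1: P(+) = 7/10*1/2 + 1/10*1/2 = 2/5
P(B|+) = (7/20)/(2/5) = 7/8
After test 2 (use post1 as new prior): P(+) = 7/10*7/8 + 1/5*1/8 = 51/80
P(B|+,+) = (49/80)/(51/80) = 49/51

49/51


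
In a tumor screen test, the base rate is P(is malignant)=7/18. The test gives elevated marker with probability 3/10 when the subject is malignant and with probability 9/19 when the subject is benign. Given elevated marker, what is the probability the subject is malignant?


P(A) = P(A|B)P(B) + P(A|B')P(B') = 3/10*7/18 + 9/19*11/18 = 463/1140
P(B|A) = P(A|B)P(B)/P(A) = (7/60)/(463/1140) = 133/463

133/463


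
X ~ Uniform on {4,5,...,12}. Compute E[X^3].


E[X^3] = (1/9) * sum(x^3 for x=4..12)
= 6048/9 = 672

672


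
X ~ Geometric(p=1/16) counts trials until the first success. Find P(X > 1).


P(X > 1) = P(first 1 trials all fail) = (1-p)^1 = (15/16)^1 = 15/16

15/16


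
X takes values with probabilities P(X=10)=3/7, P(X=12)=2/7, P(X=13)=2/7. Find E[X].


E[X] = sum(x * P(x))
= 10*3/7 + 12*2/7 + 13*2/7
= 80/7

80/7


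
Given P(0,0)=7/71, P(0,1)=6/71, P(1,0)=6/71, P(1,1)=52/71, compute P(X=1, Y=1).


Read from table: P(X=1, Y=1) = 52/71

52/71


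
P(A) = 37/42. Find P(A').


P(A') = 1 - P(A) = 1 - 37/42 = 5/42

5/42


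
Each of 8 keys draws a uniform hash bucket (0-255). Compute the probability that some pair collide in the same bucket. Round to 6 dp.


P(all different) = prod((256-i)/256 for i=0..7) = 0.895423
P(at least one match) = 1 - 0.895423 = 0.104577

0.104577


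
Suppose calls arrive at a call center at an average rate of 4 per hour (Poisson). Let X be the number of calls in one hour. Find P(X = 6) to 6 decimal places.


P(X=6) = e^(-4) * 4^6 / 6!
≈ 0.01831563889 * 4096 / 720
≈ 0.104196

0.104196


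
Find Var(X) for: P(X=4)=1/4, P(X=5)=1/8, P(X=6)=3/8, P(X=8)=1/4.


E[X] = 47/8, E[X^2] = 293/8
Var(X) = E[X^2] - (E[X])^2 = 293/8 - (47/8)^2 = 135/64

135/64


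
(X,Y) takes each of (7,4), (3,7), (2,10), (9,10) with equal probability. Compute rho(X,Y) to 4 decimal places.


Cov(X,Y) = -0.9375, Var(X) = 8.1875, Var(Y) = 6.1875
rho = Cov/(sqrt(VarX)*sqrt(VarY)) = -0.1317

-0.1317


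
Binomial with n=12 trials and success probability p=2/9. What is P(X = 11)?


P(X=11) = C(12,11) * p^11 * (1-p)^1
= 12 * 2048/31381059609 * 7/9
= 57344/94143178827

57344/94143178827


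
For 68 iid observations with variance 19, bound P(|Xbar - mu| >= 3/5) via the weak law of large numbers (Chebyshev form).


Var(Xbar) = Var(X)/n = 19/68
Chebyshev: P(|Xbar-mu| >= 3/5) <= Var(Xbar)/(3/5)^2 = (19/68)/(9/25) = 475/612

475/612


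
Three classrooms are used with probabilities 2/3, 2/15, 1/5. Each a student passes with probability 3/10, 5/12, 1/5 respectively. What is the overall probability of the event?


P(A) = P(A|B1)P(B1) + P(A|B2)P(B2) + P(A|B3)P(B3)
= 3/10*2/3 + 5/12*2/15 + 1/5*1/5
= 1/5 + 1/18 + 1/25 = 133/450

133/450


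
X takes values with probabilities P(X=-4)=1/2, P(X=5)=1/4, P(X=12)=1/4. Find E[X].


E[X] = sum(x * P(x))
= -4*1/2 + 5*1/4 + 12*1/4
= 9/4

9/4


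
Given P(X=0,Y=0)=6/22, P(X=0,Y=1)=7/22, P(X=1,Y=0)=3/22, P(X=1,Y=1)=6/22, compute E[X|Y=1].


P(Y=1) = 13/22
E[X|Y=1] = (0*7 + 1*6)/13 = 6/13

6/13


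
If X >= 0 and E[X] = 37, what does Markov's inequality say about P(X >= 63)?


Markov: P(X >= a) <= E[X]/a
P(X >= 63) <= 37/63

37/63


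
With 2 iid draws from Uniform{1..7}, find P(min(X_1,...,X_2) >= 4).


P(min >= 4) = P(all X_i >= 4) = (P(X_1 >= 4))^2
= (4/7)^2 = 16/49

16/49


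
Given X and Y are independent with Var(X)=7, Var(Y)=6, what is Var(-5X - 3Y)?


Independence => Cov(X,Y)=0
Var(-5X - 3Y) = (-5)^2*Var(X) + (-3)^2*Var(Y)
= 25*7 + 9*6 = 229

229


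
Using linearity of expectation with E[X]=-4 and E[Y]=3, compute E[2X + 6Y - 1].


E[2X + 6Y - 1] = 2*E[X] + 6*E[Y] - 1
= (2)*(-4) + (6)*(3) + (-1)
= -8 + 18 - 1 = 9

9


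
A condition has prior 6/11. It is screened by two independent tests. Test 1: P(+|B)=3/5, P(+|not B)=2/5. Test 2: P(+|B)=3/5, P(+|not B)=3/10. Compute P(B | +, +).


After test 1: P(+) = 3/5*6/11 + 2/5*5/11 = 28/55
P(B|+) = (18/55)/(28/55) = 9/14
After test 2 (use post1 as new prior): P(+) = 3/5*9/14 + 3/10*5/14 = 69/140
P(B|+,+) = (27/70)/(69/140) = 18/23

18/23


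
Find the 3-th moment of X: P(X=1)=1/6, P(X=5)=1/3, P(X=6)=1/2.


E[X^3] = sum(x^3 * P(x))
= 1*1/6 + 125*1/3 + 216*1/2
= 899/6

899/6


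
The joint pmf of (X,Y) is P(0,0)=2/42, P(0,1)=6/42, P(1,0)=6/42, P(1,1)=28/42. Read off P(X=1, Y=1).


Read from table: P(X=1, Y=1) = 28/42 = 2/3

2/3


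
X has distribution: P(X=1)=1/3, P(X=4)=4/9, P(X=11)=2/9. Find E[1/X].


E[1/X] = sum(g(x)*P(x))
= 1*1/3 + 1/4*4/9 + 1/11*2/9
= 46/99

46/99


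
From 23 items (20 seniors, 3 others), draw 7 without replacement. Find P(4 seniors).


P(X=4) = C(20,4)*C(3,3) / C(23,7)
= 4845*1 / 245157
= 4845/245157 = 5/253

5/253


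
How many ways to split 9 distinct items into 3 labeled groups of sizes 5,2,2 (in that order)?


9! = 362880
Denominator: 5!=120 * 2!=2 * 2!=2
Coefficient = 362880 / 480 = 756

756


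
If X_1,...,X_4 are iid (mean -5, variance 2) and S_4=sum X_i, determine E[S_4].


E[S_n] = n*E[X_1] = 4*-5 = -20

-20


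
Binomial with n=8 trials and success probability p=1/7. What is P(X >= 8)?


P(X>=8) = P(X=8)
= 1/5764801
= 1/5764801

1/5764801


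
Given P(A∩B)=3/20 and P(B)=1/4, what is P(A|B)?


P(A|B) = P(A∩B)/P(B) = (6/40)/(10/40) = 6/10 = 3/5

3/5


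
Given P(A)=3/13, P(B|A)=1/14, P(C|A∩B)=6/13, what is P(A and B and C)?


P(A∩B∩C) = P(A) * P(B|A) * P(C|A∩B)
= 3/13 * 1/14 * 6/13
= 3/182 * 6/13 = 9/1183

9/1183


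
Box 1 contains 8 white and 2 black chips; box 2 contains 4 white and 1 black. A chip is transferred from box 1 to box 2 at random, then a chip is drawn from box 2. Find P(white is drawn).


P(transfer white) = 8/10 = 4/5; P(transfer black) = 1/5
If white transferred: Urn II has 5 white of 6, so P(white|white moved) = 5/6
If black transferred: Urn II has 4 white of 6, so P(white|black moved) = 2/3
By total probability: P(white) = 4/5*5/6 + 1/5*2/3 = 4/5

4/5


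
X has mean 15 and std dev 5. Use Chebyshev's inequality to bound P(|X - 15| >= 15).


k = 15/5 = 3
Chebyshev: P(|X-mu| >= k*sigma) <= 1/k^2 = 1/3^2 = 1/9

1/9


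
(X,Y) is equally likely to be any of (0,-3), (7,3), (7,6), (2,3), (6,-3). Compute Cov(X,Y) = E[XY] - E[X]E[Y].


E[X]=22/5, E[Y]=6/5, E[XY]=51/5
Cov(X,Y) = E[XY] - E[X]E[Y] = 51/5 - 22/5*6/5 = 123/25

123/25


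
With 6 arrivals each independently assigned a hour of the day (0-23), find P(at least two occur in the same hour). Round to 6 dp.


P(all different) = prod((24-i)/24 for i=0..5) = 0.507104
P(at least one match) = 1 - 0.507104 = 0.492896

0.492896


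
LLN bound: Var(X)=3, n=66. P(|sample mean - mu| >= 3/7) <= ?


Var(Xbar) = Var(X)/n = 3/66
Chebyshev: P(|Xbar-mu| >= 3/7) <= Var(Xbar)/(3/7)^2 = (1/22)/(9/49) = 49/198

49/198


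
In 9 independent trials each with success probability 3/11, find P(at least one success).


P(at least one) = 1 - P(none)
P(none) = (1 - 3/11)^9 = (8/11)^9 = 134217728/2357947691
P(at least one) = 1 - 134217728/2357947691 = 2223729963/2357947691

2223729963/2357947691


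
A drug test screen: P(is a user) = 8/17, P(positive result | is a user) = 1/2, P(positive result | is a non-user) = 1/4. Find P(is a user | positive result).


P(A) = P(A|B)P(B) + P(A|B')P(B') = 1/2*8/17 + 1/4*9/17 = 25/68
P(B|A) = P(A|B)P(B)/P(A) = (4/17)/(25/68) = 16/25

16/25


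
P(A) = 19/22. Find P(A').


P(A') = 1 - P(A) = 1 - 19/22 = 3/22

3/22


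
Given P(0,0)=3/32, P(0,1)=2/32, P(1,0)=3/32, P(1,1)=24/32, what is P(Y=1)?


P(Y=1) = P(0,1)+P(1,1) = 2/32 + 24/32 = 26/32 = 13/16

13/16


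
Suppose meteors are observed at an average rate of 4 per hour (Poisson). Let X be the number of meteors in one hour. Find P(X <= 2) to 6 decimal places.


P(X<=2) = e^(-4)*4^0/0! + e^(-4)*4^1/1! + e^(-4)*4^2/2!
≈ 0.0183156389 + 0.0732625556 + 0.1465251111
= 0.2381033056
≈ 0.238103

0.238103


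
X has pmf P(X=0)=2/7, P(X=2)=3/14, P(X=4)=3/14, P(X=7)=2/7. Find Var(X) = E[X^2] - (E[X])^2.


E[X] = 23/7, E[X^2] = 128/7
Var(X) = E[X^2] - (E[X])^2 = 128/7 - (23/7)^2 = 367/49

367/49


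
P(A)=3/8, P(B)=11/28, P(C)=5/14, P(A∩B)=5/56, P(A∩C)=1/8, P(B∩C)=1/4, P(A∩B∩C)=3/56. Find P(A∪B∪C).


P(A∪B∪C) = P(A)+P(B)+P(C) - P(AB)-P(AC)-P(BC) + P(ABC)
= 3/8+11/28+5/14 - 5/56-1/8-1/4 + 3/56
= 5/7

5/7


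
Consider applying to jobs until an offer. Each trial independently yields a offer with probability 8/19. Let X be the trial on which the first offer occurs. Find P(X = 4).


P(X=4) = (1-p)^3 * p = (11/19)^3 * 8/19
= 1331/6859 * 8/19 = 10648/130321

10648/130321


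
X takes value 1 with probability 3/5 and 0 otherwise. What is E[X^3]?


For Bernoulli: X in {0,1}
E[X^3] = 0^3*(1-3/5) + 1^3*3/5 = 3/5

3/5


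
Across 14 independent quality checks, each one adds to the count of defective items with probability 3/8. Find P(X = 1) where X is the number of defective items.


P(X=1) = C(14,1) * p^1 * (1-p)^13
= 14 * 3/8 * 1220703125/549755813888
= 25634765625/2199023255552

25634765625/2199023255552


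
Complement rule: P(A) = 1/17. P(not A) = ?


P(A') = 1 - P(A) = 1 - 1/17 = 16/17

16/17


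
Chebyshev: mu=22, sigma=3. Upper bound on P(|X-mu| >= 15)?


k = 15/3 = 5
Chebyshev: P(|X-mu| >= k*sigma) <= 1/k^2 = 1/5^2 = 1/25

1/25


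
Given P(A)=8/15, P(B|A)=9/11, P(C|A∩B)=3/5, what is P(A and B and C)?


P(A∩B∩C) = P(A) * P(B|A) * P(C|A∩B)
= 8/15 * 9/11 * 3/5
= 24/55 * 3/5 = 72/275

72/275


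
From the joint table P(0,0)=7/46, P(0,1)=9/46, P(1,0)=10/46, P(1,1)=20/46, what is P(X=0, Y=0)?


Read from table: P(X=0, Y=0) = 7/46

7/46


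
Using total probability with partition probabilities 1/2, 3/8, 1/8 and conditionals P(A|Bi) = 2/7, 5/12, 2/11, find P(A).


P(A) = P(A|B1)P(B1) + P(A|B2)P(B2) + P(A|B3)P(B3)
= 2/7*1/2 + 5/12*3/8 + 2/11*1/8
= 1/7 + 5/32 + 1/44 = 793/2464

793/2464


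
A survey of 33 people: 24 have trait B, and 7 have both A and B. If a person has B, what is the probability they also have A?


P(A|B) = P(A∩B)/P(B) = (7/33)/(24/33) = 7/24

7/24


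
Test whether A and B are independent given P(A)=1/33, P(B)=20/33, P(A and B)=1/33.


P(A)*P(B) = 1/33*20/33 = 20/1089
P(A∩B) = 1/33 != 20/1089, so not independent

No, A and B are not independent


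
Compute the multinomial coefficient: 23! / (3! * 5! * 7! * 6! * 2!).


23! = 25852016738884976640000
Denominator: 3!=6 * 5!=120 * 7!=5040 * 6!=720 * 2!=2
Coefficient = 25852016738884976640000 / 5225472000 = 4947307485120

4947307485120


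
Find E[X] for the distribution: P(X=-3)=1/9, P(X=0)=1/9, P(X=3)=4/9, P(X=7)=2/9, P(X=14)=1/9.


E[X] = sum(x * P(x))
= -3*1/9 + 0*1/9 + 3*4/9 + 7*2/9 + 14*1/9
= 37/9

37/9


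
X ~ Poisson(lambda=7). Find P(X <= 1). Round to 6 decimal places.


P(X<=1) = e^(-7)*7^0/0! + e^(-7)*7^1/1!
≈ 0.0009118820 + 0.0063831738
= 0.0072950558
≈ 0.007295

0.007295


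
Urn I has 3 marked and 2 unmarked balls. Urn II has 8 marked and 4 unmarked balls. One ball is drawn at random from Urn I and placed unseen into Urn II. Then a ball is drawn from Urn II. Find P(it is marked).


P(transfer marked) = 3/5; P(transfer unmarked) = 2/5
If marked transferred: Urn II has 9 marked of 13, so P(marked|marked moved) = 9/13
If unmarked transferred: Urn II has 8 marked of 13, so P(marked|unmarked moved) = 8/13
By total probability: P(marked) = 3/5*9/13 + 2/5*8/13 = 43/65

43/65


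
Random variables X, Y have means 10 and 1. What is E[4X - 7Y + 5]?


E[4X - 7Y + 5] = 4*E[X] - 7*E[Y] + 5
= (4)*(10) + (-7)*(1) + (5)
= 40 - 7 + 5 = 38

38


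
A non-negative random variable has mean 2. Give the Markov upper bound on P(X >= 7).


Markov: P(X >= a) <= E[X]/a
P(X >= 7) <= 2/7

2/7


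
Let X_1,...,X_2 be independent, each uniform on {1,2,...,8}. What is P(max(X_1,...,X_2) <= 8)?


P(max <= 8) = P(all X_i <= 8) = (P(X_1 <= 8))^2
= (8/8)^2 = 1^2 = 1

1


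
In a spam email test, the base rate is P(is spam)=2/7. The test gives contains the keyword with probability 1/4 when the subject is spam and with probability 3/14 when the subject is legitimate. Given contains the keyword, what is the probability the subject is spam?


P(A) = P(A|B)P(B) + P(A|B')P(B') = 1/4*2/7 + 3/14*5/7 = 11/49
P(B|A) = P(A|B)P(B)/P(A) = (1/14)/(11/49) = 7/22

7/22


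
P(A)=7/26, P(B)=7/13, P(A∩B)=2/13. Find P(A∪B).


P(A∪B) = P(A) + P(B) - P(A∩B)
= 7/26 + 7/13 - 2/13 = 17/26

17/26


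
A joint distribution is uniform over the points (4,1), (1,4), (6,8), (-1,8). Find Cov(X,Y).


E[X]=5/2, E[Y]=21/4, E[XY]=12
Cov(X,Y) = E[XY] - E[X]E[Y] = 12 - 5/2*21/4 = -9/8

-9/8


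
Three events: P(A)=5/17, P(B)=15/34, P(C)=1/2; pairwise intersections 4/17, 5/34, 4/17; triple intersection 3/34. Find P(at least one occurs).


P(A∪B∪C) = P(A)+P(B)+P(C) - P(AB)-P(AC)-P(BC) + P(ABC)
= 5/17+15/34+1/2 - 4/17-5/34-4/17 + 3/34
= 12/17

12/17


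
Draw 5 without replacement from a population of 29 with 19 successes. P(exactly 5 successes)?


P(X=5) = C(19,5)*C(10,0) / C(29,5)
= 11628*1 / 118755
= 11628/118755 = 1292/13195

1292/13195


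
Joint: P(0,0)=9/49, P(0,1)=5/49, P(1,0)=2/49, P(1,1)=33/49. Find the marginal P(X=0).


P(X=0) = P(0,0)+P(0,1) = 9/49 + 5/49 = 14/49 = 2/7

2/7


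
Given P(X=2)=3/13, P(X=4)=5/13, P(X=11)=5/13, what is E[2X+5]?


E[2X+5] = sum(g(x)*P(x))
= 9*3/13 + 13*5/13 + 27*5/13
= 227/13

227/13


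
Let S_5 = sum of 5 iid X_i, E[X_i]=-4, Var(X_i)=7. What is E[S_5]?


E[S_n] = n*E[X_1] = 5*-4 = -20

-20


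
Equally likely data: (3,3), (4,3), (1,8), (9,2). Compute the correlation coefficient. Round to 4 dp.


Cov(X,Y) = -5.2500, Var(X) = 8.6875, Var(Y) = 5.5000
rho = Cov/(sqrt(VarX)*sqrt(VarY)) = -0.7595

-0.7595


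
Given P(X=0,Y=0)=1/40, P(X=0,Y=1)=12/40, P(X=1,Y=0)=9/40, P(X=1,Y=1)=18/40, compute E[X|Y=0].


P(Y=0) = 10/40
E[X|Y=0] = (0*1 + 1*9)/10 = 9/10

9/10


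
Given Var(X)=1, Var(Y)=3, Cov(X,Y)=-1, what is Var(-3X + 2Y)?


Var(-3X + 2Y) = (-3)^2*Var(X) + 2^2*Var(Y) + 2*(-3)*2*Cov(X,Y)
= 9*1 + 4*3 - 12*(-1)
= 9 + 12 + 12 = 33

33


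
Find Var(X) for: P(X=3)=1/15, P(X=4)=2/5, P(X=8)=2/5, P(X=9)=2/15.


E[X] = 31/5, E[X^2] = 217/5
Var(X) = E[X^2] - (E[X])^2 = 217/5 - (31/5)^2 = 124/25

124/25


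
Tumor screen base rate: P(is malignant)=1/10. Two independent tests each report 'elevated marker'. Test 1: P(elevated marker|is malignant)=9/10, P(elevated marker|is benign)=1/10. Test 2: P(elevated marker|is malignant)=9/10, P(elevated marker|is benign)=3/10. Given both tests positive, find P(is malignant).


After test 1: P(+) = 9/10*1/10 + 1/10*9/10 = 9/50
P(B|+) = (9/100)/(9/50) = 1/2
After test 2 (use post1 as new prior): P(+) = 9/10*1/2 + 3/10*1/2 = 3/5
P(B|+,+) = (9/20)/(3/5) = 3/4

3/4


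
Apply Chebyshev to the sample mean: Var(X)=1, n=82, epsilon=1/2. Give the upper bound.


Var(Xbar) = Var(X)/n = 1/82
Chebyshev: P(|Xbar-mu| >= 1/2) <= Var(Xbar)/(1/2)^2 = (1/82)/(1/4) = 2/41

2/41


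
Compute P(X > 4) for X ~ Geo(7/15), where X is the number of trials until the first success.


P(X > 4) = P(first 4 trials all fail) = (1-p)^4 = (8/15)^4 = 4096/50625

4096/50625


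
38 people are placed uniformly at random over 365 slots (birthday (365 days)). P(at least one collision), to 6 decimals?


P(all different) = prod((365-i)/365 for i=0..37) = 0.135932
P(at least one match) = 1 - 0.135932 = 0.864068

0.864068


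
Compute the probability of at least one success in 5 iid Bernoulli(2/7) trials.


P(at least one) = 1 - P(none)
P(none) = (1 - 2/7)^5 = (5/7)^5 = 3125/16807
P(at least one) = 1 - 3125/16807 = 13682/16807

13682/16807


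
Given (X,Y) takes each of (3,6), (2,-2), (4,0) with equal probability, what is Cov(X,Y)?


E[X]=3, E[Y]=4/3, E[XY]=14/3
Cov(X,Y) = E[XY] - E[X]E[Y] = 14/3 - 3*4/3 = 2/3

2/3


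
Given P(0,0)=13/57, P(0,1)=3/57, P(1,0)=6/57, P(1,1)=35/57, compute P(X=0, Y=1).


Read from table: P(X=0, Y=1) = 3/57 = 1/19

1/19


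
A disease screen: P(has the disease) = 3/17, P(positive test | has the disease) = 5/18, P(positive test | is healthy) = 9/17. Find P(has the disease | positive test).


P(A) = P(A|B)P(B) + P(A|B')P(B') = 5/18*3/17 + 9/17*14/17 = 841/1734
P(B|A) = P(A|B)P(B)/P(A) = (5/102)/(841/1734) = 85/841

85/841


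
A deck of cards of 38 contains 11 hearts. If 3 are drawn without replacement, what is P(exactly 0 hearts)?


P(X=0) = C(11,0)*C(27,3) / C(38,3)
= 1*2925 / 8436
= 2925/8436 = 975/2812

975/2812


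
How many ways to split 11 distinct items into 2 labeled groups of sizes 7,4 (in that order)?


11! = 39916800
Denominator: 7!=5040 * 4!=24
Coefficient = 39916800 / 120960 = 330

330


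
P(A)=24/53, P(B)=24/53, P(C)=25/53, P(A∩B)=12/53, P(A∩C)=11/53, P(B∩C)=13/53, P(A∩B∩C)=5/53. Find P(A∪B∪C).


P(A∪B∪C) = P(A)+P(B)+P(C) - P(AB)-P(AC)-P(BC) + P(ABC)
= 24/53+24/53+25/53 - 12/53-11/53-13/53 + 5/53
= 42/53

42/53


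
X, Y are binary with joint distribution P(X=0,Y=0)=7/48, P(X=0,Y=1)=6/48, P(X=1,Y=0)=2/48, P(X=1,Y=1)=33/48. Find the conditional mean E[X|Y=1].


P(Y=1) = 39/48
E[X|Y=1] = (0*6 + 1*33)/39 = 33/39 = 11/13

11/13


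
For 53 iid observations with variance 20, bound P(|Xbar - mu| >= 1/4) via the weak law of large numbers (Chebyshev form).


Var(Xbar) = Var(X)/n = 20/53
Chebyshev: P(|Xbar-mu| >= 1/4) <= Var(Xbar)/(1/4)^2 = (20/53)/(1/16) = 320/53
Bound exceeds 1, so trivial bound: 1

1


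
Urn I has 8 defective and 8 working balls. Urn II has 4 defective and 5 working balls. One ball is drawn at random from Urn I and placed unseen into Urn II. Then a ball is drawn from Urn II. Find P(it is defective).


P(transfer defective) = 8/16 = 1/2; P(transfer working) = 1/2
If defective transferred: Urn II has 5 defective of 10, so P(defective|defective moved) = 1/2
If working transferred: Urn II has 4 defective of 10, so P(defective|working moved) = 2/5
By total probability: P(defective) = 1/2*1/2 + 1/2*2/5 = 9/20

9/20


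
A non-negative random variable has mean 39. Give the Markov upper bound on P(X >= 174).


Markov: P(X >= a) <= E[X]/a
P(X >= 174) <= 39/174 = 13/58

13/58


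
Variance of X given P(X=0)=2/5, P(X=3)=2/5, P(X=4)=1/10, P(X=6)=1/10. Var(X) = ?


E[X] = 11/5, E[X^2] = 44/5
Var(X) = E[X^2] - (E[X])^2 = 44/5 - (11/5)^2 = 99/25

99/25


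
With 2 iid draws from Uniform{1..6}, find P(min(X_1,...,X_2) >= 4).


P(min >= 4) = P(all X_i >= 4) = (P(X_1 >= 4))^2
= (3/6)^2 = (1/2)^2 = 1/4

1/4


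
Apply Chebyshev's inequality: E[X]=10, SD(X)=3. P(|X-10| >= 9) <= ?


k = 9/3 = 3
Chebyshev: P(|X-mu| >= k*sigma) <= 1/k^2 = 1/3^2 = 1/9

1/9


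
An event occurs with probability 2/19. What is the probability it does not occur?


P(A') = 1 - P(A) = 1 - 2/19 = 17/19

17/19


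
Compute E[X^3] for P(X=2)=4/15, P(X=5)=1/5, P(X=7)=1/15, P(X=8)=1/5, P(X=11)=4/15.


E[X^3] = sum(g(x)*P(x))
= 8*4/15 + 125*1/5 + 343*1/15 + 512*1/5 + 1331*4/15
= 1522/3

1522/3


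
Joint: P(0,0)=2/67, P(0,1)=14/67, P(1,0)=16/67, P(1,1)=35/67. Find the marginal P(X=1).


P(X=1) = P(1,0)+P(1,1) = 16/67 + 35/67 = 51/67

51/67


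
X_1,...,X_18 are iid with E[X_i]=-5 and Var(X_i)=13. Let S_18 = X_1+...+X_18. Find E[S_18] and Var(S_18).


E[S_n] = n*mu = 18*-5 = -90
Var(S_n) = n*sigma^2 = 18*13 = 234

E[S_18]=-90, Var(S_18)=234


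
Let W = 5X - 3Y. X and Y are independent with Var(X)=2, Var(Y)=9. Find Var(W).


Independence => Cov(X,Y)=0
Var(5X - 3Y) = 5^2*Var(X) + (-3)^2*Var(Y)
= 25*2 + 9*9 = 131

131


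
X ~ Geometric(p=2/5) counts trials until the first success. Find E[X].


For geometric (trials until first success), E[X] = 1/p = 1/(2/5) = 5/2

5/2


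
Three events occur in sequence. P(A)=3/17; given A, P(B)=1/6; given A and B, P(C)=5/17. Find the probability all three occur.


P(A∩B∩C) = P(A) * P(B|A) * P(C|A∩B)
= 3/17 * 1/6 * 5/17
= 1/34 * 5/17 = 5/578

5/578


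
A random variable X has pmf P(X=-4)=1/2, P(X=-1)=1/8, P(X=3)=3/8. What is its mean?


E[X] = sum(x * P(x))
= -4*1/2 - 1*1/8 + 3*3/8
= -1

-1


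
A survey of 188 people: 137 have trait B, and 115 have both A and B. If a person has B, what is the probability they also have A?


P(A|B) = P(A∩B)/P(B) = (115/188)/(137/188) = 115/137

115/137


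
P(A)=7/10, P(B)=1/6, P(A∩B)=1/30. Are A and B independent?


P(A)*P(B) = 7/10*1/6 = 7/60
P(A∩B) = 1/30 != 7/60, so not independent

No, A and B are not independent


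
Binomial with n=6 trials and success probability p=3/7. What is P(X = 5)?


P(X=5) = C(6,5) * p^5 * (1-p)^1
= 6 * 243/16807 * 4/7
= 5832/117649

5832/117649


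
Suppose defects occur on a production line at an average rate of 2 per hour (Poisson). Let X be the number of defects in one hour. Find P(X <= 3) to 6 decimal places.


P(X<=3) = e^(-2)*2^0/0! + e^(-2)*2^1/1! + e^(-2)*2^2/2! + e^(-2)*2^3/3!
≈ 0.1353352832 + 0.2706705665 + 0.2706705665 + 0.1804470443
= 0.8571234605
≈ 0.857123

0.857123


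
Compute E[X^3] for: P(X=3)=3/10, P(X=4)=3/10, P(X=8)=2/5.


E[X^3] = sum(x^3 * P(x))
= 27*3/10 + 64*3/10 + 512*2/5
= 2321/10

2321/10


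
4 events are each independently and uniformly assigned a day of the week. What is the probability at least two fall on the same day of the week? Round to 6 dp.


P(all different) = prod((7-i)/7 for i=0..3) = 0.349854
P(at least one match) = 1 - 0.349854 = 0.650146

0.650146


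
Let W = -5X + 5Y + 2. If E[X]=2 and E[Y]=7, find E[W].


E[-5X + 5Y + 2] = -5*E[X] + 5*E[Y] + 2
= (-5)*(2) + (5)*(7) + (2)
= -10 + 35 + 2 = 27

27


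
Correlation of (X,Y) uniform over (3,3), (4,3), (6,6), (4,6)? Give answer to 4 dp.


Cov(X,Y) = 1.1250, Var(X) = 1.1875, Var(Y) = 2.2500
rho = Cov/(sqrt(VarX)*sqrt(VarY)) = 0.6882

0.6882


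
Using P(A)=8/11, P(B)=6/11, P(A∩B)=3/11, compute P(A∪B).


P(A∪B) = P(A) + P(B) - P(A∩B)
= 8/11 + 6/11 - 3/11 = 1

1


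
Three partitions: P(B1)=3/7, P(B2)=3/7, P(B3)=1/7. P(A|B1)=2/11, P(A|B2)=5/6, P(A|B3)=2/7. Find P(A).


P(A) = P(A|B1)P(B1) + P(A|B2)P(B2) + P(A|B3)P(B3)
= 2/11*3/7 + 5/6*3/7 + 2/7*1/7
= 6/77 + 5/14 + 2/49 = 513/1078

513/1078


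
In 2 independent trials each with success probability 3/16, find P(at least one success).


P(at least one) = 1 - P(none)
P(none) = (1 - 3/16)^2 = (13/16)^2 = 169/256
P(at least one) = 1 - 169/256 = 87/256

87/256


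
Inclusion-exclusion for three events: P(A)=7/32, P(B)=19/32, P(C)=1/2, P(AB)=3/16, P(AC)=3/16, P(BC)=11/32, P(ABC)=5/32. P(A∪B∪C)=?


P(A∪B∪C) = P(A)+P(B)+P(C) - P(AB)-P(AC)-P(BC) + P(ABC)
= 7/32+19/32+1/2 - 3/16-3/16-11/32 + 5/32
= 3/4

3/4


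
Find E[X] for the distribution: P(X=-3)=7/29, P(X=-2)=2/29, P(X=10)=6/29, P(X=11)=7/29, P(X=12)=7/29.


E[X] = sum(x * P(x))
= -3*7/29 - 2*2/29 + 10*6/29 + 11*7/29 + 12*7/29
= 196/29

196/29


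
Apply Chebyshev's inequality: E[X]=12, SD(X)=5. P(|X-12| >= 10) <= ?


k = 10/5 = 2
Chebyshev: P(|X-mu| >= k*sigma) <= 1/k^2 = 1/2^2 = 1/4

1/4


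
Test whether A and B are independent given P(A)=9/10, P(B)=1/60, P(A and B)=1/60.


P(A)*P(B) = 9/10*1/60 = 3/200
P(A∩B) = 1/60 != 3/200, so not independent

No, A and B are not independent


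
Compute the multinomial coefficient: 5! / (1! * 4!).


5! = 120
Denominator: 1!=1 * 4!=24
Coefficient = 120 / 24 = 5

5


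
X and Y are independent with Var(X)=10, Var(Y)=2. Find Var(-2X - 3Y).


Independence => Cov(X,Y)=0
Var(-2X - 3Y) = (-2)^2*Var(X) + (-3)^2*Var(Y)
= 4*10 + 9*2 = 58

58


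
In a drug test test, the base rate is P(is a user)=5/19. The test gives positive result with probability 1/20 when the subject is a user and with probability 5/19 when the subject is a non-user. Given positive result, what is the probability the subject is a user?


P(A) = P(A|B)P(B) + P(A|B')P(B') = 1/20*5/19 + 5/19*14/19 = 299/1444
P(B|A) = P(A|B)P(B)/P(A) = (1/76)/(299/1444) = 19/299

19/299


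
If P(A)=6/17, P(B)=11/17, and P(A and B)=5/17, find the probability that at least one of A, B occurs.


P(A∪B) = P(A) + P(B) - P(A∩B)
= 6/17 + 11/17 - 5/17 = 12/17

12/17


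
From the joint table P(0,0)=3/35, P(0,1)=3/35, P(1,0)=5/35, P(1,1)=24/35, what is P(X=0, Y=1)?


Read from table: P(X=0, Y=1) = 3/35

3/35


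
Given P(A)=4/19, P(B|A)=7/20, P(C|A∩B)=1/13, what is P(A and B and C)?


P(A∩B∩C) = P(A) * P(B|A) * P(C|A∩B)
= 4/19 * 7/20 * 1/13
= 7/95 * 1/13 = 7/1235

7/1235


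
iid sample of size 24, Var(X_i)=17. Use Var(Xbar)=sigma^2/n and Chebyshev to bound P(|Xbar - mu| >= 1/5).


Var(Xbar) = Var(X)/n = 17/24
Chebyshev: P(|Xbar-mu| >= 1/5) <= Var(Xbar)/(1/5)^2 = (17/24)/(1/25) = 425/24
Bound exceeds 1, so trivial bound: 1

1


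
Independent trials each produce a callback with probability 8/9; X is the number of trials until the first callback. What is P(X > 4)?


P(X > 4) = P(first 4 trials all fail) = (1-p)^4 = (1/9)^4 = 1/6561

1/6561


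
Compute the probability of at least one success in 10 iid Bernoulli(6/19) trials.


P(at least one) = 1 - P(none)
P(none) = (1 - 6/19)^10 = (13/19)^10 = 137858491849/6131066257801
P(at least one) = 1 - 137858491849/6131066257801 = 5993207765952/6131066257801

5993207765952/6131066257801


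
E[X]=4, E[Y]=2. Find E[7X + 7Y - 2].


E[7X + 7Y - 2] = 7*E[X] + 7*E[Y] - 2
= (7)*(4) + (7)*(2) + (-2)
= 28 + 14 - 2 = 40

40


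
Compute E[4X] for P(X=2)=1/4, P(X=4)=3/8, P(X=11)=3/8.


E[4X] = sum(g(x)*P(x))
= 8*1/4 + 16*3/8 + 44*3/8
= 49/2

49/2


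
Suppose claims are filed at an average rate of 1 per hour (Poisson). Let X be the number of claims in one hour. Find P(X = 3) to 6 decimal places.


P(X=3) = e^(-1) * 1^3 / 3!
≈ 0.3678794412 * 1 / 6
≈ 0.061313

0.061313


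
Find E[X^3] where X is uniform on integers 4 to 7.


E[X^3] = (1/4) * sum(x^3 for x=4..7)
= 748/4 = 187

187


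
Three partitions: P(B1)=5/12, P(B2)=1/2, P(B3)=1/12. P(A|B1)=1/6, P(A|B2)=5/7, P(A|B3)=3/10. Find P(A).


P(A) = P(A|B1)P(B1) + P(A|B2)P(B2) + P(A|B3)P(B3)
= 1/6*5/12 + 5/7*1/2 + 3/10*1/12
= 5/72 + 5/14 + 1/40 = 569/1260

569/1260


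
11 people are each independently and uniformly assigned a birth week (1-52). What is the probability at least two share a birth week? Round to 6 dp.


P(all different) = prod((52-i)/52 for i=0..10) = 0.320762
P(at least one match) = 1 - 0.320762 = 0.679238

0.679238


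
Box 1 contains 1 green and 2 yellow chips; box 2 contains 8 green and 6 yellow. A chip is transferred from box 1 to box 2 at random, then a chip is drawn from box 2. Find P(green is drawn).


P(transfer green) = 1/3; P(transfer yellow) = 2/3
If green transferred: Urn II has 9 green of 15, so P(green|green moved) = 3/5
If yellow transferred: Urn II has 8 green of 15, so P(green|yellow moved) = 8/15
By total probability: P(green) = 1/3*3/5 + 2/3*8/15 = 5/9

5/9


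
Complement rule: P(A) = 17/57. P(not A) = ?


P(A') = 1 - P(A) = 1 - 17/57 = 40/57

40/57


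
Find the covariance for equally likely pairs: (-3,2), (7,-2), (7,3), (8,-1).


E[X]=19/4, E[Y]=1/2, E[XY]=-7/4
Cov(X,Y) = E[XY] - E[X]E[Y] = -7/4 - 19/4*1/2 = -33/8

-33/8


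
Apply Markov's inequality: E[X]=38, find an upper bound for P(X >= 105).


Markov: P(X >= a) <= E[X]/a
P(X >= 105) <= 38/105

38/105


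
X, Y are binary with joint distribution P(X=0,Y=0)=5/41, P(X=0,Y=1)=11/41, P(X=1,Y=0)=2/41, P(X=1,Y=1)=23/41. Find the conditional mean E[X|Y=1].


P(Y=1) = 34/41
E[X|Y=1] = (0*11 + 1*23)/34 = 23/34

23/34


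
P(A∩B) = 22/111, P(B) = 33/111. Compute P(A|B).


P(A|B) = P(A∩B)/P(B) = (22/111)/(33/111) = 22/33 = 2/3

2/3


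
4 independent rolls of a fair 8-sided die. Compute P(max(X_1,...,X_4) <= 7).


P(max <= 7) = P(all X_i <= 7) = (P(X_1 <= 7))^4
= (7/8)^4 = 2401/4096

2401/4096


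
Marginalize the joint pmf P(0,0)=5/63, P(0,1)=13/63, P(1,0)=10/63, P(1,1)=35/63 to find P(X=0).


P(X=0) = P(0,0)+P(0,1) = 5/63 + 13/63 = 18/63 = 2/7

2/7


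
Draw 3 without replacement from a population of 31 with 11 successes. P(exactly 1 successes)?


P(X=1) = C(11,1)*C(20,2) / C(31,3)
= 11*190 / 4495
= 2090/4495 = 418/899

418/899


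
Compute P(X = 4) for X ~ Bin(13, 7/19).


P(X=4) = C(13,4) * p^4 * (1-p)^9
= 715 * 2401/130321 * 5159780352/322687697779
= 8857872326983680/42052983462257059

8857872326983680/42052983462257059


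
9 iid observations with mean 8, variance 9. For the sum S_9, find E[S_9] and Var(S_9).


E[S_n] = n*mu = 9*8 = 72
Var(S_n) = n*sigma^2 = 9*9 = 81

E[S_9]=72, Var(S_9)=81


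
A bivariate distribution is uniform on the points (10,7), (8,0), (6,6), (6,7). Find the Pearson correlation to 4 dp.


Cov(X,Y) = -0.5000, Var(X) = 2.7500, Var(Y) = 8.5000
rho = Cov/(sqrt(VarX)*sqrt(VarY)) = -0.1034

-0.1034


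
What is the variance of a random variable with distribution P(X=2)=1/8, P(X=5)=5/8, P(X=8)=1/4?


E[X] = 43/8, E[X^2] = 257/8
Var(X) = E[X^2] - (E[X])^2 = 257/8 - (43/8)^2 = 207/64

207/64


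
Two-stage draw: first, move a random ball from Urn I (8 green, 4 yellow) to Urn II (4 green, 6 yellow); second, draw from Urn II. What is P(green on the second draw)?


P(transfer green) = 8/12 = 2/3; P(transfer yellow) = 1/3
If green transferred: Urn II has 5 green of 11, so P(green|green moved) = 5/11
If yellow transferred: Urn II has 4 green of 11, so P(green|yellow moved) = 4/11
By total probability: P(green) = 2/3*5/11 + 1/3*4/11 = 14/33

14/33


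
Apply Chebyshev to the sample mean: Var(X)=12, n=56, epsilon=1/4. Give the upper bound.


Var(Xbar) = Var(X)/n = 12/56
Chebyshev: P(|Xbar-mu| >= 1/4) <= Var(Xbar)/(1/4)^2 = (3/14)/(1/16) = 24/7
Bound exceeds 1, so trivial bound: 1

1


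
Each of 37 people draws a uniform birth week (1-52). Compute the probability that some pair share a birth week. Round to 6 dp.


P(all different) = prod((52-i)/52 for i=0..36) = 0.000000
P(at least one match) = 1 - 0.000000 = 1.000000

1.000000


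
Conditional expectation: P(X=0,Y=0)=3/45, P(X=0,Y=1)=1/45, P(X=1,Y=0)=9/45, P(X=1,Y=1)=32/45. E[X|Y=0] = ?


P(Y=0) = 12/45
E[X|Y=0] = (0*3 + 1*9)/12 = 9/12 = 3/4

3/4


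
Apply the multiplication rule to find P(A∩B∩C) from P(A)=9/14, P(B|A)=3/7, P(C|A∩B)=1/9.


P(A∩B∩C) = P(A) * P(B|A) * P(C|A∩B)
= 9/14 * 3/7 * 1/9
= 27/98 * 1/9 = 3/98

3/98


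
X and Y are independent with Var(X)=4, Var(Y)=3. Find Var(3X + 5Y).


Independence => Cov(X,Y)=0
Var(3X + 5Y) = 3^2*Var(X) + 5^2*Var(Y)
= 9*4 + 25*3 = 111

111


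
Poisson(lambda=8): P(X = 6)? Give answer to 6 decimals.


P(X=6) = e^(-8) * 8^6 / 6!
≈ 0.0003354626279 * 262144 / 720
≈ 0.122138

0.122138


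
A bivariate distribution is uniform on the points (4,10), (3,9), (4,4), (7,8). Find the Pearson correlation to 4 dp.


Cov(X,Y) = -0.1250, Var(X) = 2.2500, Var(Y) = 5.1875
rho = Cov/(sqrt(VarX)*sqrt(VarY)) = -0.0366

-0.0366


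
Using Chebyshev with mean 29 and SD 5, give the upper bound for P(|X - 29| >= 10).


k = 10/5 = 2
Chebyshev: P(|X-mu| >= k*sigma) <= 1/k^2 = 1/2^2 = 1/4

1/4


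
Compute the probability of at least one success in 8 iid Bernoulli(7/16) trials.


P(at least one) = 1 - P(none)
P(none) = (1 - 7/16)^8 = (9/16)^8 = 43046721/4294967296
P(at least one) = 1 - 43046721/4294967296 = 4251920575/4294967296

4251920575/4294967296


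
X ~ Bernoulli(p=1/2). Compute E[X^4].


For Bernoulli: X in {0,1}
E[X^4] = 0^4*(1-1/2) + 1^4*1/2 = 1/2

1/2


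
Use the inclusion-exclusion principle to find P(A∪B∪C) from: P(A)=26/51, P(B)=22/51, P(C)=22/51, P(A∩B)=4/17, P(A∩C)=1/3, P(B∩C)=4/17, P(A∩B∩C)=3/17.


P(A∪B∪C) = P(A)+P(B)+P(C) - P(AB)-P(AC)-P(BC) + P(ABC)
= 26/51+22/51+22/51 - 4/17-1/3-4/17 + 3/17
= 38/51

38/51


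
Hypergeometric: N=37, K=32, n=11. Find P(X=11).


P(X=11) = C(32,11)*C(5,0) / C(37,11)
= 129024480*1 / 854992152
= 129024480/854992152 = 5980/39627

5980/39627


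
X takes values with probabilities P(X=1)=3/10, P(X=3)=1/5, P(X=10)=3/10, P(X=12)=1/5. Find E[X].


E[X] = sum(x * P(x))
= 1*3/10 + 3*1/5 + 10*3/10 + 12*1/5
= 63/10

63/10


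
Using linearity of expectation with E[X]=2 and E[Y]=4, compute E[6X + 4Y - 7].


E[6X + 4Y - 7] = 6*E[X] + 4*E[Y] - 7
= (6)*(2) + (4)*(4) + (-7)
= 12 + 16 - 7 = 21

21


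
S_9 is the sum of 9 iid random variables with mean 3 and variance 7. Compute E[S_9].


E[S_n] = n*E[X_1] = 9*3 = 27

27


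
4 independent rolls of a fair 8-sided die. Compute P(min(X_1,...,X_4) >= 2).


P(min >= 2) = P(all X_i >= 2) = (P(X_1 >= 2))^4
= (7/8)^4 = 2401/4096

2401/4096


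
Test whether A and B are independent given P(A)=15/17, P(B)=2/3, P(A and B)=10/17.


P(A)*P(B) = 15/17*2/3 = 10/17
P(A∩B) = 10/17, which equals P(A)P(B), so independent

Yes, A and B are independent


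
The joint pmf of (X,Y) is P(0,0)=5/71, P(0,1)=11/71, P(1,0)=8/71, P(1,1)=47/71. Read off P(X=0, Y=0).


Read from table: P(X=0, Y=0) = 5/71

5/71


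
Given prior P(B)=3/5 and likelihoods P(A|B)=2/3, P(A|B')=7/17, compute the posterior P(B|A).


P(A) = P(A|B)P(B) + P(A|B')P(B') = 2/3*3/5 + 7/17*2/5 = 48/85
P(B|A) = P(A|B)P(B)/P(A) = (2/5)/(48/85) = 17/24

17/24


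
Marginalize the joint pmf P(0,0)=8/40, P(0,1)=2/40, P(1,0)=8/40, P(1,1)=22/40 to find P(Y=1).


P(Y=1) = P(0,1)+P(1,1) = 2/40 + 22/40 = 24/40 = 3/5

3/5


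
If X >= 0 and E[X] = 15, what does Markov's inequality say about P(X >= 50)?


Markov: P(X >= a) <= E[X]/a
P(X >= 50) <= 15/50 = 3/10

3/10


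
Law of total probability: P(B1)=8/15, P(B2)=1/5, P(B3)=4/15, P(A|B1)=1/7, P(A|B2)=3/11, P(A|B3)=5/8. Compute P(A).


P(A) = P(A|B1)P(B1) + P(A|B2)P(B2) + P(A|B3)P(B3)
= 1/7*8/15 + 3/11*1/5 + 5/8*4/15
= 8/105 + 3/55 + 1/6 = 229/770

229/770
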